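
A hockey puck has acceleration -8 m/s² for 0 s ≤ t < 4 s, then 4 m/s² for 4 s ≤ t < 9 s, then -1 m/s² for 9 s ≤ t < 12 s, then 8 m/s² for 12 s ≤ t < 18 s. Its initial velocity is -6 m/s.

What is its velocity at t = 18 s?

Δv equals the area under the a-t graph; then v = v₀ + Δv.
0–4 s: -8 × 4 = -32 m/s
4–9 s: 4 × 5 = 20 m/s
9–12 s: -1 × 3 = -3 m/s
12–18 s: 8 × 6 = 48 m/s
Δv = 33 m/s, so v(18) = -6 + (33) = 27 m/s.

27 m/s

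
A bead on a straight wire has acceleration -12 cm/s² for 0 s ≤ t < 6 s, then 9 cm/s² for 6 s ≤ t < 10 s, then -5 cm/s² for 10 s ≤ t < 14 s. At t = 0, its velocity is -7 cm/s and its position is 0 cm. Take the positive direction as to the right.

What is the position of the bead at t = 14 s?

On each constant-a segment, Δv = aΔt and Δx = v₀Δt + ½aΔt²; chain segment to segment.
0–6 s: v starts -7 cm/s; Δx = -7·6 + ½·-12·6² = -258 cm; v ends -79 cm/s.
6–10 s: v starts -79 cm/s; Δx = -79·4 + ½·9·4² = -244 cm; v ends -43 cm/s.
10–14 s: v starts -43 cm/s; Δx = -43·4 + ½·-5·4² = -212 cm; v ends -63 cm/s.
x(14) = 0 + Σ Δx = -714 cm.

-714 cm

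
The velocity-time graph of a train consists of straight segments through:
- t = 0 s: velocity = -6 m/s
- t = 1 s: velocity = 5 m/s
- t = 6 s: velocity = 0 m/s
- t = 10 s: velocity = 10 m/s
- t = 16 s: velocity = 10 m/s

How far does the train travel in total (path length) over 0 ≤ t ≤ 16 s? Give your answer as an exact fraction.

1048/11 m

Total distance travelled is ∫|v| dt — sum the magnitudes of each area piece.
0–1 s: v = 0 at t = 6/11 s; triangle areas 18/11 + 25/22 = 61/22 m
1–6 s: |½(5 + 0)(5)| = 12.5 m
6–10 s: |½(0 + 10)(4)| = 20 m
10–16 s: |10| × 6 = 60 m
Total distance = 1048/11 m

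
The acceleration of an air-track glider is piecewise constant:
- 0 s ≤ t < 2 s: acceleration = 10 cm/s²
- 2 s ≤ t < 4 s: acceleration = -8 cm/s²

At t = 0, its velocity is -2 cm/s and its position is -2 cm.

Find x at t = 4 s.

On each constant-a segment, Δv = aΔt and Δx = v₀Δt + ½aΔt²; chain segment to segment.
0–2 s: v starts -2 cm/s; Δx = -2·2 + ½·10·2² = 16 cm; v ends 18 cm/s.
2–4 s: v starts 18 cm/s; Δx = 18·2 + ½·-8·2² = 20 cm; v ends 2 cm/s.
x(4) = -2 + Σ Δx = 34 cm.

34 cm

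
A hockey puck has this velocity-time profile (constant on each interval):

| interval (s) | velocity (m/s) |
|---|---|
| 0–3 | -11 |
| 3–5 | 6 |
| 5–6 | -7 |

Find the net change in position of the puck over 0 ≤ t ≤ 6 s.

Net displacement equals the area under the velocity-time graph (areas below the axis count negative).
0–3 s: -11 × 3 = -33 m
3–5 s: 6 × 2 = 12 m
5–6 s: -7 × 1 = -7 m
Net displacement = -28 m

-28 m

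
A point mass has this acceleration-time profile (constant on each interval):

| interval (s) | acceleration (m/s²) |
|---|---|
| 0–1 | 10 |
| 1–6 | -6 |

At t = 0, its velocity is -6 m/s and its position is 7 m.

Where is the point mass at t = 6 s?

On each constant-a segment, Δv = aΔt and Δx = v₀Δt + ½aΔt²; chain segment to segment.
0–1 s: v starts -6 m/s; Δx = -6·1 + ½·10·1² = -1 m; v ends 4 m/s.
1–6 s: v starts 4 m/s; Δx = 4·5 + ½·-6·5² = -55 m; v ends -26 m/s.
x(6) = 7 + Σ Δx = -49 m.

-49 m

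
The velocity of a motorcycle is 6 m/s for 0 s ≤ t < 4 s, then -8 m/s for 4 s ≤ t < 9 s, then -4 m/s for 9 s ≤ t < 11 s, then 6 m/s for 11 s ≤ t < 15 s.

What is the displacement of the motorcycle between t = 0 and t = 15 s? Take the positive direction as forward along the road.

0 m

Net displacement equals the area under the velocity-time graph (areas below the axis count negative).
0–4 s: 6 × 4 = 24 m
4–9 s: -8 × 5 = -40 m
9–11 s: -4 × 2 = -8 m
11–15 s: 6 × 4 = 24 m
Net displacement = 0 m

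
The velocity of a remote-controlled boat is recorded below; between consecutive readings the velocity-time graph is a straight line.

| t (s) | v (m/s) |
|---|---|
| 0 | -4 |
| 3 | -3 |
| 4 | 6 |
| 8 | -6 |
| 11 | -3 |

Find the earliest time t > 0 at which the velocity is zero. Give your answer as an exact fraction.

v changes sign on 3–4 s (from -3 to 6); the graph is linear there, so v = 0 at t = 3 + (3)·(4 − 3)/(6 − -3) = 10/3 s.

t = 10/3 s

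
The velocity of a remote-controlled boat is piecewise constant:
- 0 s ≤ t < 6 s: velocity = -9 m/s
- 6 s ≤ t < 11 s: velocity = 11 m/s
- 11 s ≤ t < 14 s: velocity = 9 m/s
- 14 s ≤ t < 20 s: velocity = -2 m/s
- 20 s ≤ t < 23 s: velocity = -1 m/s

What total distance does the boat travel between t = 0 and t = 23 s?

151 m

Distance (not displacement) is the total path length: add the absolute areas under v-t.
0–6 s: |-9| × 6 = 54 m
6–11 s: |11| × 5 = 55 m
11–14 s: |9| × 3 = 27 m
14–20 s: |-2| × 6 = 12 m
20–23 s: |-1| × 3 = 3 m
Total distance = 151 m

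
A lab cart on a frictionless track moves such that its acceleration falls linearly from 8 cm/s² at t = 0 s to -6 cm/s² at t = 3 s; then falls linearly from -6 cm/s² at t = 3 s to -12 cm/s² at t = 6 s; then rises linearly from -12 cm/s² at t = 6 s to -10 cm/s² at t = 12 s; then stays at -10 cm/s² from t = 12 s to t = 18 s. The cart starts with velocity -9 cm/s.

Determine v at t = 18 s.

-159 cm/s

Δv equals the area under the a-t graph; then v = v₀ + Δv.
0–3 s: ½(8 + -6)(3) = 3 cm/s
3–6 s: ½(-6 + -12)(3) = -27 cm/s
6–12 s: ½(-12 + -10)(6) = -66 cm/s
12–18 s: -10 × 6 = -60 cm/s
Δv = -150 cm/s, so v(18) = -9 + (-150) = -159 cm/s.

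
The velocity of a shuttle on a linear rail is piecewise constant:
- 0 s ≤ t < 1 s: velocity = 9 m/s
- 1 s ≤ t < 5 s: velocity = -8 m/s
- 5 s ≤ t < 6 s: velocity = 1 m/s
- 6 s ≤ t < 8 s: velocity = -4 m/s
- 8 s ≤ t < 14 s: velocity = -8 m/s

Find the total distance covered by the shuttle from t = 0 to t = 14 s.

Total distance travelled is ∫|v| dt — sum the magnitudes of each area piece.
0–1 s: |9| × 1 = 9 m
1–5 s: |-8| × 4 = 32 m
5–6 s: |1| × 1 = 1 m
6–8 s: |-4| × 2 = 8 m
8–14 s: |-8| × 6 = 48 m
Total distance = 98 m

98 m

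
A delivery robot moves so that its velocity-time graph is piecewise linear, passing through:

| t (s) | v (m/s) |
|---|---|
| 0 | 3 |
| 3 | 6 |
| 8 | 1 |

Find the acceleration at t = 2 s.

Acceleration is the slope of the v-t graph on 0–3 s: (6 − 3)/(3 − 0) = 1 m/s².

1 m/s²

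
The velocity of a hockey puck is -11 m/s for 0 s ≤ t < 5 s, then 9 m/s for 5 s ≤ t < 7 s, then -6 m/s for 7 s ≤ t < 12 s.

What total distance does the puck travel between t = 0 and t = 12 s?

Distance (not displacement) is the total path length: add the absolute areas under v-t.
0–5 s: |-11| × 5 = 55 m
5–7 s: |9| × 2 = 18 m
7–12 s: |-6| × 5 = 30 m
Total distance = 103 m

103 m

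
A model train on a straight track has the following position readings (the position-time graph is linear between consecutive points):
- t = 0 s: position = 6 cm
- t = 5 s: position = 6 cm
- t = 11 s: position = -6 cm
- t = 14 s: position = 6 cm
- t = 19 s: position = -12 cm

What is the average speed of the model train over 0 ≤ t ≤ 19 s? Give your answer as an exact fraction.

Average speed = (total path length)/(elapsed time); on a piecewise-linear x-t graph the path length is Σ|Δx|.
0–5 s: |Δx| = |6 − 6| = 0 cm
5–11 s: |Δx| = |-6 − 6| = 12 cm
11–14 s: |Δx| = |6 − -6| = 12 cm
14–19 s: |Δx| = |-12 − 6| = 18 cm
Total path = 42 cm; average speed = 42/19 = 42/19 cm/s.

42/19 cm/s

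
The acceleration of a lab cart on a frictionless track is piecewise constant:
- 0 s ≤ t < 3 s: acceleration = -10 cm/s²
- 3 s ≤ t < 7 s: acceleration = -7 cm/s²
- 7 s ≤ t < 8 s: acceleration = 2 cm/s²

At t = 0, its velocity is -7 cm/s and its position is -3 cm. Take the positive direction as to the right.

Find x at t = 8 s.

-337 cm

On each constant-a segment, Δv = aΔt and Δx = v₀Δt + ½aΔt²; chain segment to segment.
0–3 s: v starts -7 cm/s; Δx = -7·3 + ½·-10·3² = -66 cm; v ends -37 cm/s.
3–7 s: v starts -37 cm/s; Δx = -37·4 + ½·-7·4² = -204 cm; v ends -65 cm/s.
7–8 s: v starts -65 cm/s; Δx = -65·1 + ½·2·1² = -64 cm; v ends -63 cm/s.
x(8) = -3 + Σ Δx = -337 cm.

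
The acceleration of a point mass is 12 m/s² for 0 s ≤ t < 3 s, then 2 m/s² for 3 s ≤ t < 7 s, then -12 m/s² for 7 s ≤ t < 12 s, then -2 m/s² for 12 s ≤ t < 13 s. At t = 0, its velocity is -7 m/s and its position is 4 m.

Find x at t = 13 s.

On each constant-a segment, Δv = aΔt and Δx = v₀Δt + ½aΔt²; chain segment to segment.
0–3 s: v starts -7 m/s; Δx = -7·3 + ½·12·3² = 33 m; v ends 29 m/s.
3–7 s: v starts 29 m/s; Δx = 29·4 + ½·2·4² = 132 m; v ends 37 m/s.
7–12 s: v starts 37 m/s; Δx = 37·5 + ½·-12·5² = 35 m; v ends -23 m/s.
12–13 s: v starts -23 m/s; Δx = -23·1 + ½·-2·1² = -24 m; v ends -25 m/s.
x(13) = 4 + Σ Δx = 180 m.

180 m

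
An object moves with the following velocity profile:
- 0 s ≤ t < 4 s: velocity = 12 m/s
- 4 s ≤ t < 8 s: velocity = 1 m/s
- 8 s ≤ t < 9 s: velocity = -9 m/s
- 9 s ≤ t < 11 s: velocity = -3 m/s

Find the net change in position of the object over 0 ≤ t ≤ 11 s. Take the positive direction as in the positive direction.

37 m

Displacement is the signed area under the v-t curve.
0–4 s: 12 × 4 = 48 m
4–8 s: 1 × 4 = 4 m
8–9 s: -9 × 1 = -9 m
9–11 s: -3 × 2 = -6 m
Net displacement = 37 m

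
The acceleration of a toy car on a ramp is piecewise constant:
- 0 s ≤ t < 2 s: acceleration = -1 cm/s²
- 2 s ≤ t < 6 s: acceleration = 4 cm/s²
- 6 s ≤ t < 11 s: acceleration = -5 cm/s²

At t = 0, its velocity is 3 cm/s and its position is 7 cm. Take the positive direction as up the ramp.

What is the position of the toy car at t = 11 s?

On each constant-a segment, Δv = aΔt and Δx = v₀Δt + ½aΔt²; chain segment to segment.
0–2 s: v starts 3 cm/s; Δx = 3·2 + ½·-1·2² = 4 cm; v ends 1 cm/s.
2–6 s: v starts 1 cm/s; Δx = 1·4 + ½·4·4² = 36 cm; v ends 17 cm/s.
6–11 s: v starts 17 cm/s; Δx = 17·5 + ½·-5·5² = 22.5 cm; v ends -8 cm/s.
x(11) = 7 + Σ Δx = 69.5 cm.

69.5 cm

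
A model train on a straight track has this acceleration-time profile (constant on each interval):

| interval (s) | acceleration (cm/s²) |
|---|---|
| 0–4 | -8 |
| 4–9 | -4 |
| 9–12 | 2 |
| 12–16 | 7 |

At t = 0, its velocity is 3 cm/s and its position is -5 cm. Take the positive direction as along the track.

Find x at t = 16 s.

-506 cm

On each constant-a segment, Δv = aΔt and Δx = v₀Δt + ½aΔt²; chain segment to segment.
0–4 s: v starts 3 cm/s; Δx = 3·4 + ½·-8·4² = -52 cm; v ends -29 cm/s.
4–9 s: v starts -29 cm/s; Δx = -29·5 + ½·-4·5² = -195 cm; v ends -49 cm/s.
9–12 s: v starts -49 cm/s; Δx = -49·3 + ½·2·3² = -138 cm; v ends -43 cm/s.
12–16 s: v starts -43 cm/s; Δx = -43·4 + ½·7·4² = -116 cm; v ends -15 cm/s.
x(16) = -5 + Σ Δx = -506 cm.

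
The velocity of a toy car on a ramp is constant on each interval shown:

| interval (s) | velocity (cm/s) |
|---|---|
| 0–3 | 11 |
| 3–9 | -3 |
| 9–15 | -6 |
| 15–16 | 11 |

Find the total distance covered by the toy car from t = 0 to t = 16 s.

98 cm

Total distance travelled is ∫|v| dt — sum the magnitudes of each area piece.
0–3 s: |11| × 3 = 33 cm
3–9 s: |-3| × 6 = 18 cm
9–15 s: |-6| × 6 = 36 cm
15–16 s: |11| × 1 = 11 cm
Total distance = 98 cm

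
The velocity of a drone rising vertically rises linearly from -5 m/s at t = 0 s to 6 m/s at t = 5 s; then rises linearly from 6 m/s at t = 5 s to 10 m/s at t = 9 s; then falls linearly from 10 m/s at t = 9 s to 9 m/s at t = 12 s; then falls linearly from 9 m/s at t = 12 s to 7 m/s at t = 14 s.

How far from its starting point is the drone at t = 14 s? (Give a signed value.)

79 m

Net displacement equals the area under the velocity-time graph (areas below the axis count negative).
0–5 s: ½(-5 + 6)(5) = 2.5 m
5–9 s: ½(6 + 10)(4) = 32 m
9–12 s: ½(10 + 9)(3) = 28.5 m
12–14 s: ½(9 + 7)(2) = 16 m
Net displacement = 79 m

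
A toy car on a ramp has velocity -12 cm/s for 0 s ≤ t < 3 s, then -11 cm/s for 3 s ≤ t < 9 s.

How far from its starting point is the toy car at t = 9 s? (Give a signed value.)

Displacement is the signed area under the v-t curve.
0–3 s: -12 × 3 = -36 cm
3–9 s: -11 × 6 = -66 cm
Net displacement = -102 cm

-102 cm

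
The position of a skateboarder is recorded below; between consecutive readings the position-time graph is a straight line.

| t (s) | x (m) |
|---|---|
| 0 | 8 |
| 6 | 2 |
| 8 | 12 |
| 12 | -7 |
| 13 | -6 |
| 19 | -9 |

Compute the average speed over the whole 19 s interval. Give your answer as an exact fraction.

Average speed = (total path length)/(elapsed time); on a piecewise-linear x-t graph the path length is Σ|Δx|.
0–6 s: |Δx| = |2 − 8| = 6 m
6–8 s: |Δx| = |12 − 2| = 10 m
8–12 s: |Δx| = |-7 − 12| = 19 m
12–13 s: |Δx| = |-6 − -7| = 1 m
13–19 s: |Δx| = |-9 − -6| = 3 m
Total path = 39 m; average speed = 39/19 = 39/19 m/s.

39/19 m/s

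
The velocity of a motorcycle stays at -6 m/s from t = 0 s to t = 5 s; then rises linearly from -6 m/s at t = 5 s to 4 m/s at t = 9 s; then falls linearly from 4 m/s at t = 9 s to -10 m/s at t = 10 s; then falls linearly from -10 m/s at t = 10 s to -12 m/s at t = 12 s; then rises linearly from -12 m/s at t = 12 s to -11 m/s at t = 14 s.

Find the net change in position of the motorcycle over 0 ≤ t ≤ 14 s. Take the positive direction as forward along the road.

-82 m

Net displacement equals the area under the velocity-time graph (areas below the axis count negative).
0–5 s: -6 × 5 = -30 m
5–9 s: ½(-6 + 4)(4) = -4 m
9–10 s: ½(4 + -10)(1) = -3 m
10–12 s: ½(-10 + -12)(2) = -22 m
12–14 s: ½(-12 + -11)(2) = -23 m
Net displacement = -82 m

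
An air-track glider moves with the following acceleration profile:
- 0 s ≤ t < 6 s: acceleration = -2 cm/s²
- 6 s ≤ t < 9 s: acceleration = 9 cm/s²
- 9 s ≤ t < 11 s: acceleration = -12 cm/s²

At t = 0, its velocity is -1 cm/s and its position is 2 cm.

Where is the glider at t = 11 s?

On each constant-a segment, Δv = aΔt and Δx = v₀Δt + ½aΔt²; chain segment to segment.
0–6 s: v starts -1 cm/s; Δx = -1·6 + ½·-2·6² = -42 cm; v ends -13 cm/s.
6–9 s: v starts -13 cm/s; Δx = -13·3 + ½·9·3² = 1.5 cm; v ends 14 cm/s.
9–11 s: v starts 14 cm/s; Δx = 14·2 + ½·-12·2² = 4 cm; v ends -10 cm/s.
x(11) = 2 + Σ Δx = -34.5 cm.

-34.5 cm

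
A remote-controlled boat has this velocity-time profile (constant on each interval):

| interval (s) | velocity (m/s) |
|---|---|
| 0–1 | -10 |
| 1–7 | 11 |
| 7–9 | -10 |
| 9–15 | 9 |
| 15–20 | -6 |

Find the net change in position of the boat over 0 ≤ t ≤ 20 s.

60 m

Net displacement equals the area under the velocity-time graph (areas below the axis count negative).
0–1 s: -10 × 1 = -10 m
1–7 s: 11 × 6 = 66 m
7–9 s: -10 × 2 = -20 m
9–15 s: 9 × 6 = 54 m
15–20 s: -6 × 5 = -30 m
Net displacement = 60 m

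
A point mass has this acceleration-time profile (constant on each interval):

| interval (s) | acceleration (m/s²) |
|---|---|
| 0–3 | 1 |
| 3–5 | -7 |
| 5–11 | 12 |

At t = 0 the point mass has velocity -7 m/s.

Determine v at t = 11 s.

Δv equals the area under the a-t graph; then v = v₀ + Δv.
0–3 s: 1 × 3 = 3 m/s
3–5 s: -7 × 2 = -14 m/s
5–11 s: 12 × 6 = 72 m/s
Δv = 61 m/s, so v(11) = -7 + (61) = 54 m/s.

54 m/s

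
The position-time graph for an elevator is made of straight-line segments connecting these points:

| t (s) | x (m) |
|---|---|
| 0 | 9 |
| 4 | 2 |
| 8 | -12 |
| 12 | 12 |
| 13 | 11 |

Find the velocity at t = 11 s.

6 m/s

Velocity is the slope of the x-t graph on 8–12 s: (12 − -12)/(12 − 8) = 6 m/s.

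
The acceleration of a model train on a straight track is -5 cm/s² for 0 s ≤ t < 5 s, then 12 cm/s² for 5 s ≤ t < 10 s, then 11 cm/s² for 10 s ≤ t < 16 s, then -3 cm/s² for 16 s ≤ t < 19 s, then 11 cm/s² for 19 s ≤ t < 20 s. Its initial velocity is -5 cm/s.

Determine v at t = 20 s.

98 cm/s

Δv equals the area under the a-t graph; then v = v₀ + Δv.
0–5 s: -5 × 5 = -25 cm/s
5–10 s: 12 × 5 = 60 cm/s
10–16 s: 11 × 6 = 66 cm/s
16–19 s: -3 × 3 = -9 cm/s
19–20 s: 11 × 1 = 11 cm/s
Δv = 103 cm/s, so v(20) = -5 + (103) = 98 cm/s.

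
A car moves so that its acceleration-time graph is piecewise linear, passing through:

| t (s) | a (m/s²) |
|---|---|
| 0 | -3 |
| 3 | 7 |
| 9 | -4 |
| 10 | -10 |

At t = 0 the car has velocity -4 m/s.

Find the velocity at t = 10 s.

Δv equals the area under the a-t graph; then v = v₀ + Δv.
0–3 s: ½(-3 + 7)(3) = 6 m/s
3–9 s: ½(7 + -4)(6) = 9 m/s
9–10 s: ½(-4 + -10)(1) = -7 m/s
Δv = 8 m/s, so v(10) = -4 + (8) = 4 m/s.

4 m/s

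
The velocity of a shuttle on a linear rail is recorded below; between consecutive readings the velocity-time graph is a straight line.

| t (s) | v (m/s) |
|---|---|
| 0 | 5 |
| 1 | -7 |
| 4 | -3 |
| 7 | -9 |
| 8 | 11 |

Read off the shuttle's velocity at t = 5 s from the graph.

On 4–7 s the graph is linear from -3 to -9 m/s: v(5) = -3 + (-9 − -3)·(5 − 4)/(7 − 4) = -5 m/s.

-5 m/s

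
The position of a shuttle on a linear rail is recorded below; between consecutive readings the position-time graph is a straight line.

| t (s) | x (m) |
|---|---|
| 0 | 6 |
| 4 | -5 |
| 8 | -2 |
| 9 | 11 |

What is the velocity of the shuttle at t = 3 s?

-2.75 m/s

Velocity is the slope of the x-t graph on 0–4 s: (-5 − 6)/(4 − 0) = -2.75 m/s.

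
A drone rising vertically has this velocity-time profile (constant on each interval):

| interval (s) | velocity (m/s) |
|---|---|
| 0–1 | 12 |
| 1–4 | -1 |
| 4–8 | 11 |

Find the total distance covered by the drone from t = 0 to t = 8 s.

59 m

Distance (not displacement) is the total path length: add the absolute areas under v-t.
0–1 s: |12| × 1 = 12 m
1–4 s: |-1| × 3 = 3 m
4–8 s: |11| × 4 = 44 m
Total distance = 59 m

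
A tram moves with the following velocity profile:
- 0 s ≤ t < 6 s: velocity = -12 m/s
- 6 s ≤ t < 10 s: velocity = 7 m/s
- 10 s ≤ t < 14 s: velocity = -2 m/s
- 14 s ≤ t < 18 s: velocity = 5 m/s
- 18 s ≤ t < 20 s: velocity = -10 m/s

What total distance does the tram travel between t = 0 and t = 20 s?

Total distance travelled is ∫|v| dt — sum the magnitudes of each area piece.
0–6 s: |-12| × 6 = 72 m
6–10 s: |7| × 4 = 28 m
10–14 s: |-2| × 4 = 8 m
14–18 s: |5| × 4 = 20 m
18–20 s: |-10| × 2 = 20 m
Total distance = 148 m

148 m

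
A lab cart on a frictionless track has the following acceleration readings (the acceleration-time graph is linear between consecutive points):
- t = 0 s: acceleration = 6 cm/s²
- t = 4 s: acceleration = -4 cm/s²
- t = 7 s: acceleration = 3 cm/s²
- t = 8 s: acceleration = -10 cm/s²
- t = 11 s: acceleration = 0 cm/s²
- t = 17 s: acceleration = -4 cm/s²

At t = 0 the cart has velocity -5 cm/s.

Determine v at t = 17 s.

-33 cm/s

Δv equals the area under the a-t graph; then v = v₀ + Δv.
0–4 s: ½(6 + -4)(4) = 4 cm/s
4–7 s: ½(-4 + 3)(3) = -1.5 cm/s
7–8 s: ½(3 + -10)(1) = -3.5 cm/s
8–11 s: ½(-10 + 0)(3) = -15 cm/s
11–17 s: ½(0 + -4)(6) = -12 cm/s
Δv = -28 cm/s, so v(17) = -5 + (-28) = -33 cm/s.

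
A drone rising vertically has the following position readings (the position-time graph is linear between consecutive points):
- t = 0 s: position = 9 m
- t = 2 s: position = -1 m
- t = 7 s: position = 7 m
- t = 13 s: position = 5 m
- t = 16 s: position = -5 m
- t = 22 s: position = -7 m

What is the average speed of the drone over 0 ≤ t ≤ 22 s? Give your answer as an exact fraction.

16/11 m/s

Average speed = (total path length)/(elapsed time); on a piecewise-linear x-t graph the path length is Σ|Δx|.
0–2 s: |Δx| = |-1 − 9| = 10 m
2–7 s: |Δx| = |7 − -1| = 8 m
7–13 s: |Δx| = |5 − 7| = 2 m
13–16 s: |Δx| = |-5 − 5| = 10 m
16–22 s: |Δx| = |-7 − -5| = 2 m
Total path = 32 m; average speed = 32/22 = 16/11 m/s.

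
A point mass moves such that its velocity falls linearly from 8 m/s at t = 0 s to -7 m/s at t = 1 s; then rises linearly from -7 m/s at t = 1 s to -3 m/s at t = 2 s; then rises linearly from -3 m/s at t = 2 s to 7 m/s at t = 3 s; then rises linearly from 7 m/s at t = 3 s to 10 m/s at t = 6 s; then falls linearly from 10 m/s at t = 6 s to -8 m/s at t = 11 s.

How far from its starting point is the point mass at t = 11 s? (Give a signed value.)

28 m

Net displacement equals the area under the velocity-time graph (areas below the axis count negative).
0–1 s: ½(8 + -7)(1) = 0.5 m
1–2 s: ½(-7 + -3)(1) = -5 m
2–3 s: ½(-3 + 7)(1) = 2 m
3–6 s: ½(7 + 10)(3) = 25.5 m
6–11 s: ½(10 + -8)(5) = 5 m
Net displacement = 28 m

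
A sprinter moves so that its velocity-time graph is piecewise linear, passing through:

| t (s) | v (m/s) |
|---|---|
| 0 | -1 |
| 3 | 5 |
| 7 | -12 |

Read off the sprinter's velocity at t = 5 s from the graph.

On 3–7 s the graph is linear from 5 to -12 m/s: v(5) = 5 + (-12 − 5)·(5 − 3)/(7 − 3) = -3.5 m/s.

-3.5 m/s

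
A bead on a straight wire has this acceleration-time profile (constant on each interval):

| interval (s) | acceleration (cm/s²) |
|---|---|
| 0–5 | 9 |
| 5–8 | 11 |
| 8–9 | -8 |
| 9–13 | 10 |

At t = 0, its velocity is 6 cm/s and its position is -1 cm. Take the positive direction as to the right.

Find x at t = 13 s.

On each constant-a segment, Δv = aΔt and Δx = v₀Δt + ½aΔt²; chain segment to segment.
0–5 s: v starts 6 cm/s; Δx = 6·5 + ½·9·5² = 142.5 cm; v ends 51 cm/s.
5–8 s: v starts 51 cm/s; Δx = 51·3 + ½·11·3² = 202.5 cm; v ends 84 cm/s.
8–9 s: v starts 84 cm/s; Δx = 84·1 + ½·-8·1² = 80 cm; v ends 76 cm/s.
9–13 s: v starts 76 cm/s; Δx = 76·4 + ½·10·4² = 384 cm; v ends 116 cm/s.
x(13) = -1 + Σ Δx = 808 cm.

808 cm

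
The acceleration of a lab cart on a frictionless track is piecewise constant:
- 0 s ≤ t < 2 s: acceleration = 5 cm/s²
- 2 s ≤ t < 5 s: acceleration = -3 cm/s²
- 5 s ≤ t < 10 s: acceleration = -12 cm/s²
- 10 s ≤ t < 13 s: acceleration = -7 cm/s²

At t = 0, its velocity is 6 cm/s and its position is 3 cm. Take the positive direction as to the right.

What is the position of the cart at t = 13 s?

On each constant-a segment, Δv = aΔt and Δx = v₀Δt + ½aΔt²; chain segment to segment.
0–2 s: v starts 6 cm/s; Δx = 6·2 + ½·5·2² = 22 cm; v ends 16 cm/s.
2–5 s: v starts 16 cm/s; Δx = 16·3 + ½·-3·3² = 34.5 cm; v ends 7 cm/s.
5–10 s: v starts 7 cm/s; Δx = 7·5 + ½·-12·5² = -115 cm; v ends -53 cm/s.
10–13 s: v starts -53 cm/s; Δx = -53·3 + ½·-7·3² = -190.5 cm; v ends -74 cm/s.
x(13) = 3 + Σ Δx = -246 cm.

-246 cm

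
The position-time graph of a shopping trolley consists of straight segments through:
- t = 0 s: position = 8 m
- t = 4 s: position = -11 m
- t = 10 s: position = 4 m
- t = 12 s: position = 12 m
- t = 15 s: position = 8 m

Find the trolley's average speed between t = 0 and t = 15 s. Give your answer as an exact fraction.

46/15 m/s

Average speed = (total path length)/(elapsed time); on a piecewise-linear x-t graph the path length is Σ|Δx|.
0–4 s: |Δx| = |-11 − 8| = 19 m
4–10 s: |Δx| = |4 − -11| = 15 m
10–12 s: |Δx| = |12 − 4| = 8 m
12–15 s: |Δx| = |8 − 12| = 4 m
Total path = 46 m; average speed = 46/15 = 46/15 m/s.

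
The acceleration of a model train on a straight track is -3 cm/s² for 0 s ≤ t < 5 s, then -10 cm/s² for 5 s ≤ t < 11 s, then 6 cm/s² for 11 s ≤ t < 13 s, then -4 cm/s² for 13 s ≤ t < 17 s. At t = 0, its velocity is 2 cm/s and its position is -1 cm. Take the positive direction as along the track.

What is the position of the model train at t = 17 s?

-696.5 cm

On each constant-a segment, Δv = aΔt and Δx = v₀Δt + ½aΔt²; chain segment to segment.
0–5 s: v starts 2 cm/s; Δx = 2·5 + ½·-3·5² = -27.5 cm; v ends -13 cm/s.
5–11 s: v starts -13 cm/s; Δx = -13·6 + ½·-10·6² = -258 cm; v ends -73 cm/s.
11–13 s: v starts -73 cm/s; Δx = -73·2 + ½·6·2² = -134 cm; v ends -61 cm/s.
13–17 s: v starts -61 cm/s; Δx = -61·4 + ½·-4·4² = -276 cm; v ends -77 cm/s.
x(17) = -1 + Σ Δx = -696.5 cm.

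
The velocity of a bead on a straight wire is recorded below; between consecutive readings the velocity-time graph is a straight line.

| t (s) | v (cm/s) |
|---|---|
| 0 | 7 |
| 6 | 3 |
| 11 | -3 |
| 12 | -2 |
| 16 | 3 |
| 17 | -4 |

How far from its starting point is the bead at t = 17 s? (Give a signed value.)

29 cm

Net displacement equals the area under the velocity-time graph (areas below the axis count negative).
0–6 s: ½(7 + 3)(6) = 30 cm
6–11 s: ½(3 + -3)(5) = 0 cm
11–12 s: ½(-3 + -2)(1) = -2.5 cm
12–16 s: ½(-2 + 3)(4) = 2 cm
16–17 s: ½(3 + -4)(1) = -0.5 cm
Net displacement = 29 cm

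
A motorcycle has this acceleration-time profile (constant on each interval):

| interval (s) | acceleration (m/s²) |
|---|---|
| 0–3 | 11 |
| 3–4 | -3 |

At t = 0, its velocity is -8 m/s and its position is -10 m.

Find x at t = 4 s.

39 m

On each constant-a segment, Δv = aΔt and Δx = v₀Δt + ½aΔt²; chain segment to segment.
0–3 s: v starts -8 m/s; Δx = -8·3 + ½·11·3² = 25.5 m; v ends 25 m/s.
3–4 s: v starts 25 m/s; Δx = 25·1 + ½·-3·1² = 23.5 m; v ends 22 m/s.
x(4) = -10 + Σ Δx = 39 m.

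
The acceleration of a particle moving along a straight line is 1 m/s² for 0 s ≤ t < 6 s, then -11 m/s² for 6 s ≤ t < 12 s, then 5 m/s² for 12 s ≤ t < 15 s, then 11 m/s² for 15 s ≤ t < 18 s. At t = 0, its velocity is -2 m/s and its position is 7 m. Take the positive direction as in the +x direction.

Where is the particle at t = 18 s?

On each constant-a segment, Δv = aΔt and Δx = v₀Δt + ½aΔt²; chain segment to segment.
0–6 s: v starts -2 m/s; Δx = -2·6 + ½·1·6² = 6 m; v ends 4 m/s.
6–12 s: v starts 4 m/s; Δx = 4·6 + ½·-11·6² = -174 m; v ends -62 m/s.
12–15 s: v starts -62 m/s; Δx = -62·3 + ½·5·3² = -163.5 m; v ends -47 m/s.
15–18 s: v starts -47 m/s; Δx = -47·3 + ½·11·3² = -91.5 m; v ends -14 m/s.
x(18) = 7 + Σ Δx = -416 m.

-416 m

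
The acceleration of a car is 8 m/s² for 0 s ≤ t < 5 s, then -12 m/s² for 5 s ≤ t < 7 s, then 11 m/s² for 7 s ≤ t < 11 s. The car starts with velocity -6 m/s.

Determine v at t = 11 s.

Δv equals the area under the a-t graph; then v = v₀ + Δv.
0–5 s: 8 × 5 = 40 m/s
5–7 s: -12 × 2 = -24 m/s
7–11 s: 11 × 4 = 44 m/s
Δv = 60 m/s, so v(11) = -6 + (60) = 54 m/s.

54 m/s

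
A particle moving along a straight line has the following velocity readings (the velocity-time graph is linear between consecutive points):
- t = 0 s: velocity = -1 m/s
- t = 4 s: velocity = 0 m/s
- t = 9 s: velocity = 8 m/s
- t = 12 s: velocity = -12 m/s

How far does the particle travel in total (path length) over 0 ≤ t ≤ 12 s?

37.6 m

Total distance travelled is ∫|v| dt — sum the magnitudes of each area piece.
0–4 s: |½(-1 + 0)(4)| = 2 m
4–9 s: |½(0 + 8)(5)| = 20 m
9–12 s: v = 0 at t = 10.2 s; triangle areas 4.8 + 10.8 = 15.6 m
Total distance = 37.6 m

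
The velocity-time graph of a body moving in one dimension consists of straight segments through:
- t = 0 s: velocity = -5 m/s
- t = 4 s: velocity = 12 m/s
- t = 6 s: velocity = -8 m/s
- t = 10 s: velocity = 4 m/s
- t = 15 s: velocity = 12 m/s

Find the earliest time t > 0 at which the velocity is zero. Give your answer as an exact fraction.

v changes sign on 0–4 s (from -5 to 12); the graph is linear there, so v = 0 at t = 0 + (5)·(4 − 0)/(12 − -5) = 20/17 s.

t = 20/17 s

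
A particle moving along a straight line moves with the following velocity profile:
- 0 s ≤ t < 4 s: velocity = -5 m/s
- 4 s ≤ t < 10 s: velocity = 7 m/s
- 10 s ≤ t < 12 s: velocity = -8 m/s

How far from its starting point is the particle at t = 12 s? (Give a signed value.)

Displacement is the signed area under the v-t curve.
0–4 s: -5 × 4 = -20 m
4–10 s: 7 × 6 = 42 m
10–12 s: -8 × 2 = -16 m
Net displacement = 6 m

6 m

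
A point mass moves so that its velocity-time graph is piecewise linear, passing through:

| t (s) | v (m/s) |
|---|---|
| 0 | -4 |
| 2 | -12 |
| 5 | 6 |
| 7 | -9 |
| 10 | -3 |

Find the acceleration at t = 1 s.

-4 m/s²

Acceleration is the slope of the v-t graph on 0–2 s: (-12 − -4)/(2 − 0) = -4 m/s².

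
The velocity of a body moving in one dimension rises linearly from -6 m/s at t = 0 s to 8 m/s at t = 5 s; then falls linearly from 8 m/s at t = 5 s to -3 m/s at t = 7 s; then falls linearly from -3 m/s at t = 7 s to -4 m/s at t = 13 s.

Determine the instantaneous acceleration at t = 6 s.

Acceleration is the slope of the v-t graph on 5–7 s: (-3 − 8)/(7 − 5) = -5.5 m/s².

-5.5 m/s²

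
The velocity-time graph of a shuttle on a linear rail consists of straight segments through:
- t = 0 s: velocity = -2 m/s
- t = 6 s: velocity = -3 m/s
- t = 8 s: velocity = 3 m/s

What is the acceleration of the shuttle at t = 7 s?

3 m/s²

Acceleration is the slope of the v-t graph on 6–8 s: (3 − -3)/(8 − 6) = 3 m/s².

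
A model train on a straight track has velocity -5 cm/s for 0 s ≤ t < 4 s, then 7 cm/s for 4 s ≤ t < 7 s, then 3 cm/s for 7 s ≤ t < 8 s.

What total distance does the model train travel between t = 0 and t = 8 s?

Total distance travelled is ∫|v| dt — sum the magnitudes of each area piece.
0–4 s: |-5| × 4 = 20 cm
4–7 s: |7| × 3 = 21 cm
7–8 s: |3| × 1 = 3 cm
Total distance = 44 cm

44 cm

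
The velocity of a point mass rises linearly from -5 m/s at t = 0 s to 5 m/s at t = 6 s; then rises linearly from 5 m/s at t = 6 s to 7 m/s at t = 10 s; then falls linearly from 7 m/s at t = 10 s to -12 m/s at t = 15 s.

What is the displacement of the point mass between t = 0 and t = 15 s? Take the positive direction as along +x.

Net displacement equals the area under the velocity-time graph (areas below the axis count negative).
0–6 s: ½(-5 + 5)(6) = 0 m
6–10 s: ½(5 + 7)(4) = 24 m
10–15 s: ½(7 + -12)(5) = -12.5 m
Net displacement = 11.5 m

11.5 m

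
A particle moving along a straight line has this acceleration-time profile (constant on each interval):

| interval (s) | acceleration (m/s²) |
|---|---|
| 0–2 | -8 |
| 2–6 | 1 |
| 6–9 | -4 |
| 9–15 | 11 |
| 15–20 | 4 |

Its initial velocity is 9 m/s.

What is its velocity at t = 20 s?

71 m/s

Δv equals the area under the a-t graph; then v = v₀ + Δv.
0–2 s: -8 × 2 = -16 m/s
2–6 s: 1 × 4 = 4 m/s
6–9 s: -4 × 3 = -12 m/s
9–15 s: 11 × 6 = 66 m/s
15–20 s: 4 × 5 = 20 m/s
Δv = 62 m/s, so v(20) = 9 + (62) = 71 m/s.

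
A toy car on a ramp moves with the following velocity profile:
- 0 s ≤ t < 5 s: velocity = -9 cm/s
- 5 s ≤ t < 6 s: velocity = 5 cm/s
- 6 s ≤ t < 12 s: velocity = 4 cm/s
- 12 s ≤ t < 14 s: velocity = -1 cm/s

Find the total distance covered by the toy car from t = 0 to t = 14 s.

Distance (not displacement) is the total path length: add the absolute areas under v-t.
0–5 s: |-9| × 5 = 45 cm
5–6 s: |5| × 1 = 5 cm
6–12 s: |4| × 6 = 24 cm
12–14 s: |-1| × 2 = 2 cm
Total distance = 76 cm

76 cm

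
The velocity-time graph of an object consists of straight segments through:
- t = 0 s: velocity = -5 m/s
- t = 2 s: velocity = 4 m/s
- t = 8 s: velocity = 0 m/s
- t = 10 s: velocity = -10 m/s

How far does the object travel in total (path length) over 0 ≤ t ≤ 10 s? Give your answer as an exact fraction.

239/9 m

Distance (not displacement) is the total path length: add the absolute areas under v-t.
0–2 s: v = 0 at t = 10/9 s; triangle areas 25/9 + 16/9 = 41/9 m
2–8 s: |½(4 + 0)(6)| = 12 m
8–10 s: |½(0 + -10)(2)| = 10 m
Total distance = 239/9 m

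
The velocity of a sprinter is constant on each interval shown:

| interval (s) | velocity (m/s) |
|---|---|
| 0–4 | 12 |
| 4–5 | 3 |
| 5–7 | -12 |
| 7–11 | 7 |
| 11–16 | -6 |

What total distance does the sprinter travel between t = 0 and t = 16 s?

133 m

Distance (not displacement) is the total path length: add the absolute areas under v-t.
0–4 s: |12| × 4 = 48 m
4–5 s: |3| × 1 = 3 m
5–7 s: |-12| × 2 = 24 m
7–11 s: |7| × 4 = 28 m
11–16 s: |-6| × 5 = 30 m
Total distance = 133 m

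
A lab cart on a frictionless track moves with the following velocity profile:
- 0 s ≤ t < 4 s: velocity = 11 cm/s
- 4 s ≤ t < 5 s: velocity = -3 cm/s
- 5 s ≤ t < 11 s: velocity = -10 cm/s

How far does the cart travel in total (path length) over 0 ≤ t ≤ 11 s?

107 cm

Distance (not displacement) is the total path length: add the absolute areas under v-t.
0–4 s: |11| × 4 = 44 cm
4–5 s: |-3| × 1 = 3 cm
5–11 s: |-10| × 6 = 60 cm
Total distance = 107 cm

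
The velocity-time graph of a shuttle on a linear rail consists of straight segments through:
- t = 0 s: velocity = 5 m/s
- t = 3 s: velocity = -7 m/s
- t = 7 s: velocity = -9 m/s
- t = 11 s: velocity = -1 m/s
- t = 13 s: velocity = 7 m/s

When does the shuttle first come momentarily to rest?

t = 1.25 s

v changes sign on 0–3 s (from 5 to -7); the graph is linear there, so v = 0 at t = 0 + (-5)·(3 − 0)/(-7 − 5) = 1.25 s.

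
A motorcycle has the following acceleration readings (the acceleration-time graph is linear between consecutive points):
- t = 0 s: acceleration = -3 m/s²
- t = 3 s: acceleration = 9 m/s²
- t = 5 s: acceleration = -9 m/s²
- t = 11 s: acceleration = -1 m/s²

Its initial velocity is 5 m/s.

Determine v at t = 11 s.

Δv equals the area under the a-t graph; then v = v₀ + Δv.
0–3 s: ½(-3 + 9)(3) = 9 m/s
3–5 s: ½(9 + -9)(2) = 0 m/s
5–11 s: ½(-9 + -1)(6) = -30 m/s
Δv = -21 m/s, so v(11) = 5 + (-21) = -16 m/s.

-16 m/s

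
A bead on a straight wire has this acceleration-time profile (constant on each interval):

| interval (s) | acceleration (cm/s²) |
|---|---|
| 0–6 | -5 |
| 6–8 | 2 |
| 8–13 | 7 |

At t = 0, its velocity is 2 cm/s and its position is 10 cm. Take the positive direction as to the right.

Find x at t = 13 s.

-152.5 cm

On each constant-a segment, Δv = aΔt and Δx = v₀Δt + ½aΔt²; chain segment to segment.
0–6 s: v starts 2 cm/s; Δx = 2·6 + ½·-5·6² = -78 cm; v ends -28 cm/s.
6–8 s: v starts -28 cm/s; Δx = -28·2 + ½·2·2² = -52 cm; v ends -24 cm/s.
8–13 s: v starts -24 cm/s; Δx = -24·5 + ½·7·5² = -32.5 cm; v ends 11 cm/s.
x(13) = 10 + Σ Δx = -152.5 cm.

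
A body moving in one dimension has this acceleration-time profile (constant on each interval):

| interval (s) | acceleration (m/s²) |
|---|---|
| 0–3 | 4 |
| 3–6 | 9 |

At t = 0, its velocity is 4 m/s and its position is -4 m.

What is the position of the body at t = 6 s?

On each constant-a segment, Δv = aΔt and Δx = v₀Δt + ½aΔt²; chain segment to segment.
0–3 s: v starts 4 m/s; Δx = 4·3 + ½·4·3² = 30 m; v ends 16 m/s.
3–6 s: v starts 16 m/s; Δx = 16·3 + ½·9·3² = 88.5 m; v ends 43 m/s.
x(6) = -4 + Σ Δx = 114.5 m.

114.5 m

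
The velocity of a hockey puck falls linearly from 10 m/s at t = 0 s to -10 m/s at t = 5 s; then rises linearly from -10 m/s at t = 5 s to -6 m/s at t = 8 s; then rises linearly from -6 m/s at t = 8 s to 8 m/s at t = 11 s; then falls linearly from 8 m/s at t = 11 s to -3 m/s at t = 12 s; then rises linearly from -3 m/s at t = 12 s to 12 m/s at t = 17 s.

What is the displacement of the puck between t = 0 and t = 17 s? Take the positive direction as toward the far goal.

Net displacement equals the area under the velocity-time graph (areas below the axis count negative).
0–5 s: ½(10 + -10)(5) = 0 m
5–8 s: ½(-10 + -6)(3) = -24 m
8–11 s: ½(-6 + 8)(3) = 3 m
11–12 s: ½(8 + -3)(1) = 2.5 m
12–17 s: ½(-3 + 12)(5) = 22.5 m
Net displacement = 4 m

4 m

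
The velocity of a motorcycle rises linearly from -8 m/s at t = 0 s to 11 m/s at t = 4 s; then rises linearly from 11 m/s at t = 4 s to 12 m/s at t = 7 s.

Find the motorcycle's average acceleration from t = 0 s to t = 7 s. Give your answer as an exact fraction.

Average acceleration = Δv/Δt = (12 − -8)/(7 − 0) = 20/7 m/s².

20/7 m/s²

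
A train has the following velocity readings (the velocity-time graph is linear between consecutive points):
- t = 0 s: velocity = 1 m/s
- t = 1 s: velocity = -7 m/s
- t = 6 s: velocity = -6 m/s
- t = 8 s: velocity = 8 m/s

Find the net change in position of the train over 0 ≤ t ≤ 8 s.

-33.5 m

Net displacement equals the area under the velocity-time graph (areas below the axis count negative).
0–1 s: ½(1 + -7)(1) = -3 m
1–6 s: ½(-7 + -6)(5) = -32.5 m
6–8 s: ½(-6 + 8)(2) = 2 m
Net displacement = -33.5 m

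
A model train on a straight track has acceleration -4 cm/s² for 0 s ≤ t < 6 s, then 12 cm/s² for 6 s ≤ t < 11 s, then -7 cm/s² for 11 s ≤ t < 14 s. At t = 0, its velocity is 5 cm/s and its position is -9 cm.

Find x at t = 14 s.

95.5 cm

On each constant-a segment, Δv = aΔt and Δx = v₀Δt + ½aΔt²; chain segment to segment.
0–6 s: v starts 5 cm/s; Δx = 5·6 + ½·-4·6² = -42 cm; v ends -19 cm/s.
6–11 s: v starts -19 cm/s; Δx = -19·5 + ½·12·5² = 55 cm; v ends 41 cm/s.
11–14 s: v starts 41 cm/s; Δx = 41·3 + ½·-7·3² = 91.5 cm; v ends 20 cm/s.
x(14) = -9 + Σ Δx = 95.5 cm.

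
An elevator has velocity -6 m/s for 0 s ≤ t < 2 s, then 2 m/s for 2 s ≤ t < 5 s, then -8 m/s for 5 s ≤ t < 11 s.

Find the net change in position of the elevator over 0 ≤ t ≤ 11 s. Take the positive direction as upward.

-54 m

Displacement is the signed area under the v-t curve.
0–2 s: -6 × 2 = -12 m
2–5 s: 2 × 3 = 6 m
5–11 s: -8 × 6 = -48 m
Net displacement = -54 m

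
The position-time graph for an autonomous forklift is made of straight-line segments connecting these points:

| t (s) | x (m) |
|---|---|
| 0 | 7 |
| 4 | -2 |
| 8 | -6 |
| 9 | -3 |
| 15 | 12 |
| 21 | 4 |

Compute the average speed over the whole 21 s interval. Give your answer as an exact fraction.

13/7 m/s

Average speed = (total path length)/(elapsed time); on a piecewise-linear x-t graph the path length is Σ|Δx|.
0–4 s: |Δx| = |-2 − 7| = 9 m
4–8 s: |Δx| = |-6 − -2| = 4 m
8–9 s: |Δx| = |-3 − -6| = 3 m
9–15 s: |Δx| = |12 − -3| = 15 m
15–21 s: |Δx| = |4 − 12| = 8 m
Total path = 39 m; average speed = 39/21 = 13/7 m/s.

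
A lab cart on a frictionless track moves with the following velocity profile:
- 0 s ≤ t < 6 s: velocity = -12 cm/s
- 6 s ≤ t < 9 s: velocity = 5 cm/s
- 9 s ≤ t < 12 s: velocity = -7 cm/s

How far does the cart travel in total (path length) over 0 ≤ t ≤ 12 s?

108 cm

Distance (not displacement) is the total path length: add the absolute areas under v-t.
0–6 s: |-12| × 6 = 72 cm
6–9 s: |5| × 3 = 15 cm
9–12 s: |-7| × 3 = 21 cm
Total distance = 108 cm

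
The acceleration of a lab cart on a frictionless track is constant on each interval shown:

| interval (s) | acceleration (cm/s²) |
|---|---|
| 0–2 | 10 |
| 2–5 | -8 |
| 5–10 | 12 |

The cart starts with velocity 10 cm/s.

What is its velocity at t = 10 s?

66 cm/s

Δv equals the area under the a-t graph; then v = v₀ + Δv.
0–2 s: 10 × 2 = 20 cm/s
2–5 s: -8 × 3 = -24 cm/s
5–10 s: 12 × 5 = 60 cm/s
Δv = 56 cm/s, so v(10) = 10 + (56) = 66 cm/s.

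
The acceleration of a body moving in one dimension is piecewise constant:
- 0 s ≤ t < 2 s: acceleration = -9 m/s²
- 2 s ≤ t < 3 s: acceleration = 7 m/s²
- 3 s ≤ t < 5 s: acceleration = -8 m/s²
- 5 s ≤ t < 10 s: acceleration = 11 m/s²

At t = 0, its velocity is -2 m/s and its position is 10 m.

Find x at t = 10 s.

On each constant-a segment, Δv = aΔt and Δx = v₀Δt + ½aΔt²; chain segment to segment.
0–2 s: v starts -2 m/s; Δx = -2·2 + ½·-9·2² = -22 m; v ends -20 m/s.
2–3 s: v starts -20 m/s; Δx = -20·1 + ½·7·1² = -16.5 m; v ends -13 m/s.
3–5 s: v starts -13 m/s; Δx = -13·2 + ½·-8·2² = -42 m; v ends -29 m/s.
5–10 s: v starts -29 m/s; Δx = -29·5 + ½·11·5² = -7.5 m; v ends 26 m/s.
x(10) = 10 + Σ Δx = -78 m.

-78 m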